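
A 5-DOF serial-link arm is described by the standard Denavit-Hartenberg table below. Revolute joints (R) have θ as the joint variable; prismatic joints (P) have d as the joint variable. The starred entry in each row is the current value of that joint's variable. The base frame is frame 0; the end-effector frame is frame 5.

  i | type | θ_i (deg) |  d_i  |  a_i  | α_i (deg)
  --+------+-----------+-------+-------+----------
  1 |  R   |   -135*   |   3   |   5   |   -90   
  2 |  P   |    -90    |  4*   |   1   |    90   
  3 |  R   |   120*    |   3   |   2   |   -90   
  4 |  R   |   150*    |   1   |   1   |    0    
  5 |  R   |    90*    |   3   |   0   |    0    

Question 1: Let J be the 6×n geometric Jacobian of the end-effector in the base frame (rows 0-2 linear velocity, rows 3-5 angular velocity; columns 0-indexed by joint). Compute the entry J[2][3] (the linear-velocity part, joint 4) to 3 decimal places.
0.250

axis z_3 = (-0.3536,0.3536,-0.8660); lever o_n−o_3 = (-2.2981,1.5910,-3.0311)
cross product → J_v[:, 3] = (0.3062,0.9186,0.2500)
J_ω[:, 3] = z_3
entry J[2][3] = 0.2500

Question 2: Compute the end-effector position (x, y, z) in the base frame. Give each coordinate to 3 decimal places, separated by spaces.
0.341 -3.876 -0.031

after link 1: o_1 = (-3.5355, -3.5355, 3.0000)
after link 2: o_2 = (-0.7071, -6.3640, 4.0000)
after link 3: o_3 = (2.6390, -5.4674, 3.0000)
after link 4: o_4 = (1.4015, -4.9371, 2.5670)
after link 5: o_5 = (0.3409, -3.8764, -0.0311)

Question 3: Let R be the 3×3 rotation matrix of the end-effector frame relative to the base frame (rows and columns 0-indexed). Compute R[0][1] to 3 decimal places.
End-effector y-axis (col 1 of R) = (0.8839,-0.1768,-0.4330)
R[0][1] = 0.8839

0.884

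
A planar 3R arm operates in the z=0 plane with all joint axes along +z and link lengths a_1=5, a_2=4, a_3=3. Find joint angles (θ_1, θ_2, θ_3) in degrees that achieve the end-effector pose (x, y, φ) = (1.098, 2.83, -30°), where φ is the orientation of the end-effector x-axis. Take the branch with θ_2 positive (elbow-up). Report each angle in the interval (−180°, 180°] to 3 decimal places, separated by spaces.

wrist centre = target − a_3·(cos φ, sin φ) = (-1.5001, 4.3300)
cos θ_2 = (20.9991−5²−4²)/(2·5·4) = -0.5000; θ_2 = 120.0014° (elbow-up)
β = atan2(4.3300,-1.5001) = 109.1080°; ψ = atan2(3.4641,2.9999) = 49.1070°
θ_1 = β − ψ = 60.0010°
θ_3 = φ − θ_1 − θ_2 = 149.9976° (wrapped to (-180°,180°])

60.001 120.001 149.998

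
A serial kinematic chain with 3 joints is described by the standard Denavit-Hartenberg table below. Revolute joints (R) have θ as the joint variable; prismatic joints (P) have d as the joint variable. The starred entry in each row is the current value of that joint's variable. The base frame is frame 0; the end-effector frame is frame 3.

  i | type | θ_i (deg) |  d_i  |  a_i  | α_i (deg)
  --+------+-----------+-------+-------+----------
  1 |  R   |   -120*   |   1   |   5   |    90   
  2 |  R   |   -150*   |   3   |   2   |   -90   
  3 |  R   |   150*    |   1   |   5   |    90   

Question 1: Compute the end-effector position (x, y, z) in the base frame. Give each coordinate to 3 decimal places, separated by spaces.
-4.192 -6.261 1.299

after link 1: o_1 = (-2.5000, -4.3301, 1.0000)
after link 2: o_2 = (-4.2321, -1.3301, 0.0000)
after link 3: o_3 = (-4.1920, -6.2607, 1.2990)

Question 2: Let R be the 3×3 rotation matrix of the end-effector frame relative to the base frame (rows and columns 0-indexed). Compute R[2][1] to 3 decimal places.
-0.866

End-effector y-axis (col 1 of R) = (-0.2500,-0.4330,-0.8660)
R[2][1] = -0.8660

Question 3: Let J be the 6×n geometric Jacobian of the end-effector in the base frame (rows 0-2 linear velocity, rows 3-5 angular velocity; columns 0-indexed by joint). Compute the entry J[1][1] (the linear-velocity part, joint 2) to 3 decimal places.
0.259

axis z_1 = (-0.8660,0.5000,0.0000); lever o_n−o_1 = (-1.6920,-1.9306,0.2990)
cross product → J_v[:, 1] = (0.1495,0.2590,2.5179)
J_ω[:, 1] = z_1
entry J[1][1] = 0.2590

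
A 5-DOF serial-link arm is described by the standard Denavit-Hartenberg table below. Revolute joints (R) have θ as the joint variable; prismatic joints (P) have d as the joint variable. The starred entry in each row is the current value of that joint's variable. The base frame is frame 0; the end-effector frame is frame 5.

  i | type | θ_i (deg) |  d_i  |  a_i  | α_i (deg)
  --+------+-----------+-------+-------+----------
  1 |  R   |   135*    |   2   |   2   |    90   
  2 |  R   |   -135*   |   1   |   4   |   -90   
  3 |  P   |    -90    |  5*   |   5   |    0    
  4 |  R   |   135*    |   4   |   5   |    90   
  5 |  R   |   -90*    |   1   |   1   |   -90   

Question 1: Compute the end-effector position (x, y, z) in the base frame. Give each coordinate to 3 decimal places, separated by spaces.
0.950 3.536 -9.485

after link 1: o_1 = (-1.4142, 1.4142, 2.0000)
after link 2: o_2 = (1.2929, 0.1213, -0.8284)
after link 3: o_3 = (2.3284, 6.1569, -4.3640)
after link 4: o_4 = (-0.4038, 3.8891, -9.6924)
after link 5: o_5 = (0.9497, 3.5355, -9.4853)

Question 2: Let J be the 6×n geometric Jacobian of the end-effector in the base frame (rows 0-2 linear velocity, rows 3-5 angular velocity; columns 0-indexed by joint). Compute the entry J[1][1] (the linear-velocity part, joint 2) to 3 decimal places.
8.121

axis z_1 = (0.7071,0.7071,0.0000); lever o_n−o_1 = (2.3640,2.1213,-11.4853)
cross product → J_v[:, 1] = (-8.1213,8.1213,-0.1716)
J_ω[:, 1] = z_1
entry J[1][1] = 8.1213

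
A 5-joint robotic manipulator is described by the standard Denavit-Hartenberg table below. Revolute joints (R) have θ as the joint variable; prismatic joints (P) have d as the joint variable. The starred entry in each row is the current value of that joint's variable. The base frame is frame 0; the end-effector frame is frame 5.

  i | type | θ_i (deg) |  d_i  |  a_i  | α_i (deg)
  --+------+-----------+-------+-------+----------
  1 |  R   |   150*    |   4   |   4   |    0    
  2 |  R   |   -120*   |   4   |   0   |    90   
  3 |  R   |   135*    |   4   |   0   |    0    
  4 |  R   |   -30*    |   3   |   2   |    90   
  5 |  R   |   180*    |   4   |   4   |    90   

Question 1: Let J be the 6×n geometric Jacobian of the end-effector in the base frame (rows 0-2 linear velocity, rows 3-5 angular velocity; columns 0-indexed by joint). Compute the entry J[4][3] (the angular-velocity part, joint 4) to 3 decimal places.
axis z_3 = (0.5000,-0.8660,0.0000); lever o_n−o_3 = (5.2944,-0.4074,-0.8966)
cross product → J_v[:, 3] = (0.7765,0.4483,4.3813)
J_ω[:, 3] = z_3
entry J[4][3] = -0.8660

-0.866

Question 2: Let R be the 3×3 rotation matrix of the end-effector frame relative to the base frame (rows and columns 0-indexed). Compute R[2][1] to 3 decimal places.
0.259

End-effector y-axis (col 1 of R) = (0.8365,0.4830,0.2588)
R[2][1] = 0.2588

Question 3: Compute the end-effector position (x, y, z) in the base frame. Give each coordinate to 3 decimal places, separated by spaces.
after link 1: o_1 = (-3.4641, 2.0000, 4.0000)
after link 2: o_2 = (-3.4641, 2.0000, 8.0000)
after link 3: o_3 = (-1.4641, -1.4641, 8.0000)
after link 4: o_4 = (-0.4124, -4.3210, 9.9319)
after link 5: o_5 = (3.8303, -1.8715, 7.1034)

3.830 -1.872 7.103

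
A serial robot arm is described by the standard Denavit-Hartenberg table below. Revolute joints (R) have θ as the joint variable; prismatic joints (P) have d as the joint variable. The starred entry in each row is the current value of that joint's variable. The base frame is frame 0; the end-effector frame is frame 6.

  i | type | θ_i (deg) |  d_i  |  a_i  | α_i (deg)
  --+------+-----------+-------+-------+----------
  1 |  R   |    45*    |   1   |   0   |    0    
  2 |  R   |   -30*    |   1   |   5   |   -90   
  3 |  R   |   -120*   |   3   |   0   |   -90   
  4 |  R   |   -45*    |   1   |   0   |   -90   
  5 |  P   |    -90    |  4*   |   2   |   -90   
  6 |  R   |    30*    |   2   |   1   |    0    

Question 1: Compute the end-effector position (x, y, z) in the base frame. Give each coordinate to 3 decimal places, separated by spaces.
5.683 3.531 7.301

after link 1: o_1 = (0.0000, 0.0000, 1.0000)
after link 2: o_2 = (4.8296, 1.2941, 2.0000)
after link 3: o_3 = (4.0532, 4.1919, 2.0000)
after link 4: o_4 = (4.8897, 4.4160, 2.5000)
after link 5: o_5 = (5.9287, 1.7662, 5.9495)
after link 6: o_6 = (5.6834, 3.5306, 7.3011)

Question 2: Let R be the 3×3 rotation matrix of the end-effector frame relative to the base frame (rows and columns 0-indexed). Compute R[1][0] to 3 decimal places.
0.581

End-effector x-axis (col 0 of R) = (0.8037,0.5814,0.1268)
R[1][0] = 0.5814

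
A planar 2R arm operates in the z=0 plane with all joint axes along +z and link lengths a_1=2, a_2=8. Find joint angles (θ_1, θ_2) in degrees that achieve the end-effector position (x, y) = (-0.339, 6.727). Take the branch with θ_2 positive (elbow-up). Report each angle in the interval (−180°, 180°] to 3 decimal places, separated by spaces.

cos θ_2 = (45.3675−2²−8²)/(2·2·8) = -0.7073; θ_2 = 135.0130° (elbow-up)
β = atan2(6.7270,-0.3390) = 92.8849°; ψ = atan2(5.6556,-3.6581) = 122.8956°
θ_1 = β − ψ = -30.0107°

-30.011 135.013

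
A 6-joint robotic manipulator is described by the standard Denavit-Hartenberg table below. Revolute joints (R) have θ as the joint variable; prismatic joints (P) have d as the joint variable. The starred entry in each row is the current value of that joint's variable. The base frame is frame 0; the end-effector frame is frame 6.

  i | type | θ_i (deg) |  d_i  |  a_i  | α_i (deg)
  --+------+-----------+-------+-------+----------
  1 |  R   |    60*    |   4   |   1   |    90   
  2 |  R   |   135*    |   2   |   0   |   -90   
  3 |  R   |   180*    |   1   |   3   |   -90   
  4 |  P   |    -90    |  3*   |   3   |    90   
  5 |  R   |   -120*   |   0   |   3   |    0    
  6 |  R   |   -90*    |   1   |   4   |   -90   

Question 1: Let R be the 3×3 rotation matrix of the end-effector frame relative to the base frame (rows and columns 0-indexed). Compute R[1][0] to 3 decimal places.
0.280

End-effector x-axis (col 0 of R) = (0.7392,0.2803,0.6124)
R[1][0] = 0.2803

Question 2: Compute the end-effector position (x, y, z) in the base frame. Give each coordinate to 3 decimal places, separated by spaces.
5.360 0.480 3.268

after link 1: o_1 = (0.5000, 0.8660, 4.0000)
after link 2: o_2 = (2.2321, -0.1340, 4.0000)
after link 3: o_3 = (2.9392, 1.0908, 1.1716)
after link 4: o_4 = (4.4766, -2.2463, -0.9497)
after link 5: o_5 = (2.7569, -0.0288, 0.1109)
after link 6: o_6 = (5.3601, 0.4802, 3.2675)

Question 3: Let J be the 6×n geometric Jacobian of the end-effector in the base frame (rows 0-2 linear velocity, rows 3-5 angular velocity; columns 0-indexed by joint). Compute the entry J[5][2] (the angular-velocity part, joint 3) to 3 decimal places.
axis z_2 = (-0.3536,-0.6124,-0.7071); lever o_n−o_2 = (3.1281,0.6142,-0.7325)
cross product → J_v[:, 2] = (0.8828,-2.4709,1.6984)
J_ω[:, 2] = z_2
entry J[5][2] = -0.7071

-0.707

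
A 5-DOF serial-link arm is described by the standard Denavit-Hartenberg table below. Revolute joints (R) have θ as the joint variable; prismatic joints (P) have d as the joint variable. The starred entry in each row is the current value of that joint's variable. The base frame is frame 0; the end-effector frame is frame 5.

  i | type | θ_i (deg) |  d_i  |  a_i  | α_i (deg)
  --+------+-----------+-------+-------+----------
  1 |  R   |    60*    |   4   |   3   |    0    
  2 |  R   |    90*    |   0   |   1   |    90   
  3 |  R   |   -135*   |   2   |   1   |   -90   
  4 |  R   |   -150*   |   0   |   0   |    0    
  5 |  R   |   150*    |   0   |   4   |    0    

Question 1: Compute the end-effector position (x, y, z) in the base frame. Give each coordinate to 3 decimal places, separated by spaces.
after link 1: o_1 = (1.5000, 2.5981, 4.0000)
after link 2: o_2 = (0.6340, 3.0981, 4.0000)
after link 3: o_3 = (2.2463, 4.4766, 3.2929)
after link 4: o_4 = (2.2463, 4.4766, 3.2929)
after link 5: o_5 = (4.6958, 3.0624, 0.4645)

4.696 3.062 0.464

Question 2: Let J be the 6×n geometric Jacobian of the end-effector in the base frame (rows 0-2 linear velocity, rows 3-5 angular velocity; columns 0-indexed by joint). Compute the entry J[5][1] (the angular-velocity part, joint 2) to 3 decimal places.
1.000

axis z_1 = (0.0000,0.0000,1.0000); lever o_n−o_1 = (3.1958,0.4643,-3.5355)
cross product → J_v[:, 1] = (-0.4643,3.1958,0.0000)
J_ω[:, 1] = z_1
entry J[5][1] = 1.0000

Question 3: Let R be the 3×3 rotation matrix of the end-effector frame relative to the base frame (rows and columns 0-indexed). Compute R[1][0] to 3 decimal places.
-0.354

End-effector x-axis (col 0 of R) = (0.6124,-0.3536,-0.7071)
R[1][0] = -0.3536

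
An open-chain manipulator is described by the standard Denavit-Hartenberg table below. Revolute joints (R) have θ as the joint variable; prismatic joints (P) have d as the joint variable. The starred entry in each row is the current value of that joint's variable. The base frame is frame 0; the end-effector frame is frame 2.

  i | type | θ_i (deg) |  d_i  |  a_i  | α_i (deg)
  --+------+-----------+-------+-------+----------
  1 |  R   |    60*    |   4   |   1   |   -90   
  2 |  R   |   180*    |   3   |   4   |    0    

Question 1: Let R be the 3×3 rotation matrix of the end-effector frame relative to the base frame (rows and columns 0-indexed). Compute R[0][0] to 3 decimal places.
-0.500

End-effector x-axis (col 0 of R) = (-0.5000,-0.8660,-0.0000)
R[0][0] = -0.5000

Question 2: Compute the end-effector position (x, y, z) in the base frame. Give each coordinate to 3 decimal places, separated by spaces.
-4.098 -1.098 4.000

after link 1: o_1 = (0.5000, 0.8660, 4.0000)
after link 2: o_2 = (-4.0981, -1.0981, 4.0000)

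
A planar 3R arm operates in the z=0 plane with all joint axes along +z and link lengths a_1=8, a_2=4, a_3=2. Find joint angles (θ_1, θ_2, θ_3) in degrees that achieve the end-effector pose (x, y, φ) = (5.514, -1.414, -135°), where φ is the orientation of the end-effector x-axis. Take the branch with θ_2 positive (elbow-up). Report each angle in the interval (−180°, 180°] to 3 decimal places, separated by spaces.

wrist centre = target − a_3·(cos φ, sin φ) = (6.9282, 0.0002)
cos θ_2 = (48.0001−8²−4²)/(2·8·4) = -0.5000; θ_2 = 119.9999° (elbow-up)
β = atan2(0.0002,6.9282) = 0.0018°; ψ = atan2(3.4641,6.0000) = 30.0000°
θ_1 = β − ψ = -29.9982°
θ_3 = φ − θ_1 − θ_2 = 134.9984° (wrapped to (-180°,180°])

-29.998 120.000 134.998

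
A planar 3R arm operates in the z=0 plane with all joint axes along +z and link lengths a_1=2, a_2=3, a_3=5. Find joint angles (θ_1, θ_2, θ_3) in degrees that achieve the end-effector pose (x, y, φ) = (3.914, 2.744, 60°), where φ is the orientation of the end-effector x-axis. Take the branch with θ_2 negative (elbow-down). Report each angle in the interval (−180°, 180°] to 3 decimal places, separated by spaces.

wrist centre = target − a_3·(cos φ, sin φ) = (1.4140, -1.5861)
cos θ_2 = (4.5152−2²−3²)/(2·2·3) = -0.7071; θ_2 = -134.9968° (elbow-down)
β = atan2(-1.5861,1.4140) = -48.2836°; ψ = atan2(-2.1214,-0.1212) = -93.2698°
θ_1 = β − ψ = 44.9862°
θ_3 = φ − θ_1 − θ_2 = 150.0106° (wrapped to (-180°,180°])

44.986 -134.997 150.011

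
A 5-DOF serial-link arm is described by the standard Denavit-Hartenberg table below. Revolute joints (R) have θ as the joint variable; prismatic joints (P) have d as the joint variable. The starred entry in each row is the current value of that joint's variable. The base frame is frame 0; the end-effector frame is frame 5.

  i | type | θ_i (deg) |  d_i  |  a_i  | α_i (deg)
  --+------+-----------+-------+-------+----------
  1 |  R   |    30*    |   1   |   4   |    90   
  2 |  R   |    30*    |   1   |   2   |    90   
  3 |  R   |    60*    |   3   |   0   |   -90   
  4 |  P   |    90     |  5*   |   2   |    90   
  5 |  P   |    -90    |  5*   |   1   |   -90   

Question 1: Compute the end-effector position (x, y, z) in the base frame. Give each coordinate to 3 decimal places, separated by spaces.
8.339 -3.650 0.652

after link 1: o_1 = (3.4641, 2.0000, 1.0000)
after link 2: o_2 = (5.4641, 2.0000, 2.0000)
after link 3: o_3 = (6.7631, 2.7500, -0.5981)
after link 4: o_4 = (3.8995, -1.7901, -1.0311)
after link 5: o_5 = (8.3391, -3.6495, 0.6519)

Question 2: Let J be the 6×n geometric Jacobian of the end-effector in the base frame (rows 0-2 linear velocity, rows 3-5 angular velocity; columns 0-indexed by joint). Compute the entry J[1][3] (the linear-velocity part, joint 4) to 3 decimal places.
-0.808

prismatic axis z_3 = (-0.3995,-0.8080,-0.4330)
J_v[:, 3] = z_3; J_ω[:, 3] = (0,0,0)
entry J[1][3] = -0.8080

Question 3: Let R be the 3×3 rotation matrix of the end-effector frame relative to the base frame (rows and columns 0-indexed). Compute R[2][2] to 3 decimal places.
0.866

End-effector z-axis (col 2 of R) = (-0.4330,-0.2500,0.8660)
R[2][2] = 0.8660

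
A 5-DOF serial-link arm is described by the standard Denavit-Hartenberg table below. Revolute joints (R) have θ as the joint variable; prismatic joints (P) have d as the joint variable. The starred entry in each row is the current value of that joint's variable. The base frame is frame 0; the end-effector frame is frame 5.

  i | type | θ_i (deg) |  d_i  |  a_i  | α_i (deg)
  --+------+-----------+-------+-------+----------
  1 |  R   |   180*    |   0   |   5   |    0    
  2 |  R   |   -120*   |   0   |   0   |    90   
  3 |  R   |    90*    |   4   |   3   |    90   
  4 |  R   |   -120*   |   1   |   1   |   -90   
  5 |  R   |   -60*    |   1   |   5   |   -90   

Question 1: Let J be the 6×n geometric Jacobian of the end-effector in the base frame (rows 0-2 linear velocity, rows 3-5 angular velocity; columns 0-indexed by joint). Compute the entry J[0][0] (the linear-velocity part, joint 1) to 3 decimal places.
axis z_0 = ẑ; lever o_n−o_0 = (-1.9288,4.3816,2.1160)
cross product → J_v[:, 0] = (-4.3816,-1.9288,0.0000)
J_ω[:, 0] = z_0
entry J[0][0] = -4.3816

-4.382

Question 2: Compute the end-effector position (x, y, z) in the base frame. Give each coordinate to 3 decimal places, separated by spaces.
after link 1: o_1 = (-5.0000, 0.0000, 0.0000)
after link 2: o_2 = (-5.0000, 0.0000, 0.0000)
after link 3: o_3 = (-1.5359, -2.0000, 3.0000)
after link 4: o_4 = (-1.7859, -0.7010, 2.5000)
after link 5: o_5 = (-1.9288, 4.3816, 2.1160)

-1.929 4.382 2.116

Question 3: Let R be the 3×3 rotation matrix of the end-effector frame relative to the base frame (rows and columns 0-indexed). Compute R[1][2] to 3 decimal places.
-0.058

End-effector z-axis (col 2 of R) = (-0.8995,-0.0580,-0.4330)
R[1][2] = -0.0580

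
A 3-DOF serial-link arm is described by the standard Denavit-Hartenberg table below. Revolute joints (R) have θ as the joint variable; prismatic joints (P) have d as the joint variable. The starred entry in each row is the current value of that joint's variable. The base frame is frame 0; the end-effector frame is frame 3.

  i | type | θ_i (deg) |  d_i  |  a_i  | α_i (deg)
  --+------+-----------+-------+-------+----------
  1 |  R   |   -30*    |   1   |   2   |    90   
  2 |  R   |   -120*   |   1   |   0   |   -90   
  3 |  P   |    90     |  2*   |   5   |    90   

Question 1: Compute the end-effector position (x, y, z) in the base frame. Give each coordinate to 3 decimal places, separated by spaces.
5.232 1.598 -0.000

after link 1: o_1 = (1.7321, -1.0000, 1.0000)
after link 2: o_2 = (1.2321, -1.8660, 1.0000)
after link 3: o_3 = (5.2321, 1.5981, -0.0000)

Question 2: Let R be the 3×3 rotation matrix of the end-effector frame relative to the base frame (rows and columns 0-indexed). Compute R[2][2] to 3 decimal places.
-0.866

End-effector z-axis (col 2 of R) = (-0.4330,0.2500,-0.8660)
R[2][2] = -0.8660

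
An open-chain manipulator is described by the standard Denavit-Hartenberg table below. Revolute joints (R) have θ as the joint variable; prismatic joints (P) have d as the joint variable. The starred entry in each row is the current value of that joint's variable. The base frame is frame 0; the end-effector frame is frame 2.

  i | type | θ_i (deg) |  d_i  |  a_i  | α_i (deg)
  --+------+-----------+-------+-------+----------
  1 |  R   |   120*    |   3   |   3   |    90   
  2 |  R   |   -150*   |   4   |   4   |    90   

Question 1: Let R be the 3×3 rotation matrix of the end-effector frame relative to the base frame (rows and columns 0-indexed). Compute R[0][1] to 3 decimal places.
End-effector y-axis (col 1 of R) = (0.8660,0.5000,0.0000)
R[0][1] = 0.8660

0.866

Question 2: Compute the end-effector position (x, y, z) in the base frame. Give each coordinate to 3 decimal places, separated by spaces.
after link 1: o_1 = (-1.5000, 2.5981, 3.0000)
after link 2: o_2 = (3.6962, 1.5981, 1.0000)

3.696 1.598 1.000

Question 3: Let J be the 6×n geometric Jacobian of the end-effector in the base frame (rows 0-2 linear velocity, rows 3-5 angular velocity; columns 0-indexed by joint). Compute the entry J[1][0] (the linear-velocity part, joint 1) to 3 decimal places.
3.696

axis z_0 = ẑ; lever o_n−o_0 = (3.6962,1.5981,1.0000)
cross product → J_v[:, 0] = (-1.5981,3.6962,0.0000)
J_ω[:, 0] = z_0
entry J[1][0] = 3.6962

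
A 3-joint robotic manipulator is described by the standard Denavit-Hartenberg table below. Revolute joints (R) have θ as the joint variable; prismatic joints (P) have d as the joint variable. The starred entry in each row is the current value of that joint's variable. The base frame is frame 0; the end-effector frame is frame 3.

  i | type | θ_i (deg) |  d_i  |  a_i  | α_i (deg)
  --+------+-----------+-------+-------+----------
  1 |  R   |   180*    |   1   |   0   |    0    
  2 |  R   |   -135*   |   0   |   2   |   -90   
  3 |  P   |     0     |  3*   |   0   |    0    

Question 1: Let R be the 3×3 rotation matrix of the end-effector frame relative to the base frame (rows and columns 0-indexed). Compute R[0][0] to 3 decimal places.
0.707

End-effector x-axis (col 0 of R) = (0.7071,0.7071,0.0000)
R[0][0] = 0.7071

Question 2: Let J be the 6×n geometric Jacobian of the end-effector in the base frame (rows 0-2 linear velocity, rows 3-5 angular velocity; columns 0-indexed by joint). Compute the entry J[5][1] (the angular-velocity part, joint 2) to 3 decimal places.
axis z_1 = (0.0000,0.0000,1.0000); lever o_n−o_1 = (-0.7071,3.5355,0.0000)
cross product → J_v[:, 1] = (-3.5355,-0.7071,0.0000)
J_ω[:, 1] = z_1
entry J[5][1] = 1.0000

1.000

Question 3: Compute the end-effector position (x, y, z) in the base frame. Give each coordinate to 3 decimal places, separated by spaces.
after link 1: o_1 = (0.0000, 0.0000, 1.0000)
after link 2: o_2 = (1.4142, 1.4142, 1.0000)
after link 3: o_3 = (-0.7071, 3.5355, 1.0000)

-0.707 3.536 1.000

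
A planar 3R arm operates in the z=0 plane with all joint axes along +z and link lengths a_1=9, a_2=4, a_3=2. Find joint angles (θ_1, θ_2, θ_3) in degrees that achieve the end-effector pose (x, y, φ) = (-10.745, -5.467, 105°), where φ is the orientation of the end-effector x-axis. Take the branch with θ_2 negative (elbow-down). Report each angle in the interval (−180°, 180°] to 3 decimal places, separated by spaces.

-134.995 -30.019 -89.986

wrist centre = target − a_3·(cos φ, sin φ) = (-10.2274, -7.3989)
cos θ_2 = (159.3419−9²−4²)/(2·9·4) = 0.8659; θ_2 = -30.0189° (elbow-down)
β = atan2(-7.3989,-10.2274) = -144.1166°; ψ = atan2(-2.0011,12.4634) = -9.1216°
θ_1 = β − ψ = -134.9950°
θ_3 = φ − θ_1 − θ_2 = -89.9861° (wrapped to (-180°,180°])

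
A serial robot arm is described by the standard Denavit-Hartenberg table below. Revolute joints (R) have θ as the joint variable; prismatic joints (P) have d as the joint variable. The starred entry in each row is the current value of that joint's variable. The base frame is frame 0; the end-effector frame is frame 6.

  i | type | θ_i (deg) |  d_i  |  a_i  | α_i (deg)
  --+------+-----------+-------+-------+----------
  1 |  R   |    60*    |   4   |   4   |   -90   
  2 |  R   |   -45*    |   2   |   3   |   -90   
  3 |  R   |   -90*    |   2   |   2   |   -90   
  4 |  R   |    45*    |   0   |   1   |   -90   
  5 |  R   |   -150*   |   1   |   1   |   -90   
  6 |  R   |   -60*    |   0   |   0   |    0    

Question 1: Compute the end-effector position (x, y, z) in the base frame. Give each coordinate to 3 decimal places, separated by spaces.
after link 1: o_1 = (2.0000, 3.4641, 4.0000)
after link 2: o_2 = (1.3286, 6.3012, 6.1213)
after link 3: o_3 = (0.3037, 8.5260, 4.7071)
after link 4: o_4 = (-0.5587, 8.4465, 5.2071)
after link 5: o_5 = (0.7273, 8.0349, 5.6276)
after link 6: o_6 = (0.7273, 8.0349, 5.6276)

0.727 8.035 5.628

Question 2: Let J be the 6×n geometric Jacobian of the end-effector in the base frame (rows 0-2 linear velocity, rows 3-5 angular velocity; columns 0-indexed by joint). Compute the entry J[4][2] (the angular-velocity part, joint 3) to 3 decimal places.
axis z_2 = (0.3536,0.6124,-0.7071); lever o_n−o_2 = (-0.6013,1.7337,-0.4937)
cross product → J_v[:, 2] = (0.9236,0.5997,0.9812)
J_ω[:, 2] = z_2
entry J[4][2] = 0.6124

0.612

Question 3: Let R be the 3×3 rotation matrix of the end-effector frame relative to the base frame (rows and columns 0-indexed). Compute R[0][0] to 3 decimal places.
End-effector x-axis (col 0 of R) = (0.7756,-0.4937,0.3933)
R[0][0] = 0.7756

0.776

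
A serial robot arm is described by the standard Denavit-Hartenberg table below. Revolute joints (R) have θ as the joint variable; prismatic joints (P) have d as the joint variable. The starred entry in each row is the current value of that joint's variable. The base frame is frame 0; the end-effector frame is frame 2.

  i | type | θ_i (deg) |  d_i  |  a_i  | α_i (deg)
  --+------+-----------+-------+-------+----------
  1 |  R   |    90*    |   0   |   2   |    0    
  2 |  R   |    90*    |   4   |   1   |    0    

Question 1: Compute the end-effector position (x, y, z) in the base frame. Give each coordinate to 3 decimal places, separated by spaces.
after link 1: o_1 = (0.0000, 2.0000, 0.0000)
after link 2: o_2 = (-1.0000, 2.0000, 4.0000)

-1.000 2.000 4.000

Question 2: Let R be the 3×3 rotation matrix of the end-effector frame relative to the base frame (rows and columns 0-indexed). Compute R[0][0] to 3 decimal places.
End-effector x-axis (col 0 of R) = (-1.0000,0.0000,0.0000)
R[0][0] = -1.0000

-1.000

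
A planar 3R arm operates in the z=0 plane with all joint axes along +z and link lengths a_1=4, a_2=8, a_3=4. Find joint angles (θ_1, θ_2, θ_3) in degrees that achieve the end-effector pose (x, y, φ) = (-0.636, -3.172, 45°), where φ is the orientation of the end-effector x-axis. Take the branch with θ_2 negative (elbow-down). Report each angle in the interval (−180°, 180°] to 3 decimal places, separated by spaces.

wrist centre = target − a_3·(cos φ, sin φ) = (-3.4644, -6.0004)
cos θ_2 = (48.0074−4²−8²)/(2·4·8) = -0.4999; θ_2 = -119.9924° (elbow-down)
β = atan2(-6.0004,-3.4644) = -120.0006°; ψ = atan2(-6.9287,0.0009) = -89.9924°
θ_1 = β − ψ = -30.0082°
θ_3 = φ − θ_1 − θ_2 = -164.9994° (wrapped to (-180°,180°])

-30.008 -119.992 -164.999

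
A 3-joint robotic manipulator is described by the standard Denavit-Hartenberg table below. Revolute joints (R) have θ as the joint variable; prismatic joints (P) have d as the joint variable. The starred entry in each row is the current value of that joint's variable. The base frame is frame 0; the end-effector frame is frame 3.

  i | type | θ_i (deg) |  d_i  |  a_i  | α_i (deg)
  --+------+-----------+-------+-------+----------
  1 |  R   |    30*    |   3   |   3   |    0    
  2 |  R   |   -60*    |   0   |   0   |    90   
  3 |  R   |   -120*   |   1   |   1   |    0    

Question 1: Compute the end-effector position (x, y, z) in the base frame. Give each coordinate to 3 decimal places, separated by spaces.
1.665 0.884 2.134

after link 1: o_1 = (2.5981, 1.5000, 3.0000)
after link 2: o_2 = (2.5981, 1.5000, 3.0000)
after link 3: o_3 = (1.6651, 0.8840, 2.1340)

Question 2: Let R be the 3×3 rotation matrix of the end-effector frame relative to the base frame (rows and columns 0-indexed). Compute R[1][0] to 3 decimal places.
0.250

End-effector x-axis (col 0 of R) = (-0.4330,0.2500,-0.8660)
R[1][0] = 0.2500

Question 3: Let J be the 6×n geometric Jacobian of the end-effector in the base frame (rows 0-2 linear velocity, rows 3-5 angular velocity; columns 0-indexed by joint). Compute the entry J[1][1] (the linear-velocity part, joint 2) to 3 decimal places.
-0.933

axis z_1 = (0.0000,0.0000,1.0000); lever o_n−o_1 = (-0.9330,-0.6160,-0.8660)
cross product → J_v[:, 1] = (0.6160,-0.9330,0.0000)
J_ω[:, 1] = z_1
entry J[1][1] = -0.9330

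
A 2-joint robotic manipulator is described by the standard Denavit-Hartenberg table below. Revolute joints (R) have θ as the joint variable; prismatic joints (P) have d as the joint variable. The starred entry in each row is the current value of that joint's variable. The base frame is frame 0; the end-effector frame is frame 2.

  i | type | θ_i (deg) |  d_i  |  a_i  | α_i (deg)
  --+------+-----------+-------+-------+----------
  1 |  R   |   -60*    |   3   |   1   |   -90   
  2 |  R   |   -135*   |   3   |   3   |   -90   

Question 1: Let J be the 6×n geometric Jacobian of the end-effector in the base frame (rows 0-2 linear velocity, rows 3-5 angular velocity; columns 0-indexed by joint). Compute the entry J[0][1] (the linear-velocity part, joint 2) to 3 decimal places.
axis z_1 = (0.8660,0.5000,0.0000); lever o_n−o_1 = (1.5374,3.3371,2.1213)
cross product → J_v[:, 1] = (1.0607,-1.8371,2.1213)
J_ω[:, 1] = z_1
entry J[0][1] = 1.0607

1.061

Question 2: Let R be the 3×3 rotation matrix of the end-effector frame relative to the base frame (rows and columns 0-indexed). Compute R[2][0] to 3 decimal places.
End-effector x-axis (col 0 of R) = (-0.3536,0.6124,0.7071)
R[2][0] = 0.7071

0.707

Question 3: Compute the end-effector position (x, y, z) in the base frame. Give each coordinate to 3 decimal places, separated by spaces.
2.037 2.471 5.121

after link 1: o_1 = (0.5000, -0.8660, 3.0000)
after link 2: o_2 = (2.0374, 2.4711, 5.1213)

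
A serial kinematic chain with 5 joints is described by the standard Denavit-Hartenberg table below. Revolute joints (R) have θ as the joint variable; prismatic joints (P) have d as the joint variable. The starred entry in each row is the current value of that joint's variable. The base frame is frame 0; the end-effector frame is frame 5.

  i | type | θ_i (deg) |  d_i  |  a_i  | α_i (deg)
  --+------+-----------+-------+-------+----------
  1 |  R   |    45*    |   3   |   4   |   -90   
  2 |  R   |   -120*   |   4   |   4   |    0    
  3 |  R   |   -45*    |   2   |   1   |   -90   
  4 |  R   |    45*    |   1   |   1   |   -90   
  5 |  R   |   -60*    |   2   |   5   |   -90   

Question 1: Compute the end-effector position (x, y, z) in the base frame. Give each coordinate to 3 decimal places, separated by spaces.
after link 1: o_1 = (2.8284, 2.8284, 3.0000)
after link 2: o_2 = (-1.4142, 4.2426, 6.4641)
after link 3: o_3 = (-3.5114, 4.9738, 6.7229)
after link 4: o_4 = (-3.3114, 4.1739, 7.8719)
after link 5: o_5 = (-0.5104, 2.4749, 12.1459)

-0.510 2.475 12.146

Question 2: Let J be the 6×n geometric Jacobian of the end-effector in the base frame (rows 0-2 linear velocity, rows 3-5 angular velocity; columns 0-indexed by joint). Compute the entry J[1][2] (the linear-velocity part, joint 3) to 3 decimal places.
axis z_2 = (-0.7071,0.7071,0.0000); lever o_n−o_2 = (0.9038,-1.7678,5.6818)
cross product → J_v[:, 2] = (4.0177,4.0177,0.6109)
J_ω[:, 2] = z_2
entry J[1][2] = 4.0177

4.018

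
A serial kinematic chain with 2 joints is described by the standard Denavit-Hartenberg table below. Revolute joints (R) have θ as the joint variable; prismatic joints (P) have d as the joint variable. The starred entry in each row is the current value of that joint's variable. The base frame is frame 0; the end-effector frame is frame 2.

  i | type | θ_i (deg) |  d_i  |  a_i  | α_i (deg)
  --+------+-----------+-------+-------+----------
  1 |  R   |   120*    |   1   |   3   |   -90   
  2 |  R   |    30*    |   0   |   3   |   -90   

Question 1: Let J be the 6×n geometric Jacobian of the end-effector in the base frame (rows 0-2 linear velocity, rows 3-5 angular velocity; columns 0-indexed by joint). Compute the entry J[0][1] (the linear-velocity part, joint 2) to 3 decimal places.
0.750

axis z_1 = (-0.8660,-0.5000,0.0000); lever o_n−o_1 = (-1.2990,2.2500,-1.5000)
cross product → J_v[:, 1] = (0.7500,-1.2990,-2.5981)
J_ω[:, 1] = z_1
entry J[0][1] = 0.7500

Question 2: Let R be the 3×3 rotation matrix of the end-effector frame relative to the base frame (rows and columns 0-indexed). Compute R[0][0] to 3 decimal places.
End-effector x-axis (col 0 of R) = (-0.4330,0.7500,-0.5000)
R[0][0] = -0.4330

-0.433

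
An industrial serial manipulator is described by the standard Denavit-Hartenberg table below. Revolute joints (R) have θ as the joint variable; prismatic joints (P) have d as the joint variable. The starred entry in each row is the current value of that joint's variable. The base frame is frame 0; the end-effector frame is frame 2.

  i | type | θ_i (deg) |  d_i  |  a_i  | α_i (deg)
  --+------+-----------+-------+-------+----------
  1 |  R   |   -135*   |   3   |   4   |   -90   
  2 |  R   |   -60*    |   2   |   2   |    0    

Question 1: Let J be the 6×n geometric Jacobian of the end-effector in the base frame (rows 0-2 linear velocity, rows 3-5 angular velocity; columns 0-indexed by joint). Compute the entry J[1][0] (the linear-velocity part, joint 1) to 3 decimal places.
axis z_0 = ẑ; lever o_n−o_0 = (-2.1213,-4.9497,4.7321)
cross product → J_v[:, 0] = (4.9497,-2.1213,0.0000)
J_ω[:, 0] = z_0
entry J[1][0] = -2.1213

-2.121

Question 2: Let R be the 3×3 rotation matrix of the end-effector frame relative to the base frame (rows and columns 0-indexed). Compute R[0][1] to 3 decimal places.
-0.612

End-effector y-axis (col 1 of R) = (-0.6124,-0.6124,-0.5000)
R[0][1] = -0.6124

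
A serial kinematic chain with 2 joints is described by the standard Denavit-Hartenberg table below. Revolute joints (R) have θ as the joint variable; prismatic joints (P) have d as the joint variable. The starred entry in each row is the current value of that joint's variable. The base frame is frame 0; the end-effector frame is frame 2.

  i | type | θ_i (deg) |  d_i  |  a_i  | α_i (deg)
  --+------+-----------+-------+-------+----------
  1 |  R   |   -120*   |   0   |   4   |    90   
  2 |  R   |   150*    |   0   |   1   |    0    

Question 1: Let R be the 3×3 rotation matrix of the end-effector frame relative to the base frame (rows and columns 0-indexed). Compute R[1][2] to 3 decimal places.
End-effector z-axis (col 2 of R) = (-0.8660,0.5000,0.0000)
R[1][2] = 0.5000

0.500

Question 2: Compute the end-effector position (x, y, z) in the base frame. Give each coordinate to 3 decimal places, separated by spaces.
-1.567 -2.714 0.500

after link 1: o_1 = (-2.0000, -3.4641, 0.0000)
after link 2: o_2 = (-1.5670, -2.7141, 0.5000)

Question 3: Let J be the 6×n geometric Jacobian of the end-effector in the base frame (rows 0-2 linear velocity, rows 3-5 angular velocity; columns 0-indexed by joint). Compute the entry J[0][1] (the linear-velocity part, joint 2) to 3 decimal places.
axis z_1 = (-0.8660,0.5000,0.0000); lever o_n−o_1 = (0.4330,0.7500,0.5000)
cross product → J_v[:, 1] = (0.2500,0.4330,-0.8660)
J_ω[:, 1] = z_1
entry J[0][1] = 0.2500

0.250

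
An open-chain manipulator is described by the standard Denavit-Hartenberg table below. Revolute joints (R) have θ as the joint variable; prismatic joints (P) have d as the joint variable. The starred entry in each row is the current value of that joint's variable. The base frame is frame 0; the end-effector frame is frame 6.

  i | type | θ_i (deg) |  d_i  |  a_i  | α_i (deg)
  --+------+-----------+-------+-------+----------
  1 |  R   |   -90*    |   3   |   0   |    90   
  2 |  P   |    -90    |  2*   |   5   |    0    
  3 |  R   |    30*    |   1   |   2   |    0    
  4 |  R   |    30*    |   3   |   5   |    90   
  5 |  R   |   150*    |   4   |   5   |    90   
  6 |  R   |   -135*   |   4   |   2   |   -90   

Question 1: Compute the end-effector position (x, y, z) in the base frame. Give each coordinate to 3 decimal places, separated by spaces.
after link 1: o_1 = (0.0000, 0.0000, 3.0000)
after link 2: o_2 = (-2.0000, -0.0000, -2.0000)
after link 3: o_3 = (-3.0000, -1.0000, -3.7321)
after link 4: o_4 = (-6.0000, -5.3301, -6.2321)
after link 5: o_5 = (-8.5000, 0.4199, -7.5311)
after link 6: o_6 = (-11.2570, -3.0799, -7.9187)

-11.257 -3.080 -7.919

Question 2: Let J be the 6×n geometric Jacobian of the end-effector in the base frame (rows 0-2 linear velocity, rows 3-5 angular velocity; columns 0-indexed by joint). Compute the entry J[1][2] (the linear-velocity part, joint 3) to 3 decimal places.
-5.919

axis z_2 = (-1.0000,-0.0000,0.0000); lever o_n−o_2 = (-9.2570,-3.0799,-5.9187)
cross product → J_v[:, 2] = (0.0000,-5.9187,3.0799)
J_ω[:, 2] = z_2
entry J[1][2] = -5.9187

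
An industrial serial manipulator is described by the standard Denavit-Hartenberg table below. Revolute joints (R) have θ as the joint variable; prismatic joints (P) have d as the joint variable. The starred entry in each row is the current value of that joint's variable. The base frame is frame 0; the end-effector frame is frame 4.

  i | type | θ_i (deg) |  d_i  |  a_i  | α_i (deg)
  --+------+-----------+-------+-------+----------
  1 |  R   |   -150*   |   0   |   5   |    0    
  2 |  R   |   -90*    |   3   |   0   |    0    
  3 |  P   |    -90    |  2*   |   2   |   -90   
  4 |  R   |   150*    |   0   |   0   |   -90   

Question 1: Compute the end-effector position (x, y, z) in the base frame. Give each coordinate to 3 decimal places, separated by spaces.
after link 1: o_1 = (-4.3301, -2.5000, 0.0000)
after link 2: o_2 = (-4.3301, -2.5000, 3.0000)
after link 3: o_3 = (-2.5981, -1.5000, 5.0000)
after link 4: o_4 = (-2.5981, -1.5000, 5.0000)

-2.598 -1.500 5.000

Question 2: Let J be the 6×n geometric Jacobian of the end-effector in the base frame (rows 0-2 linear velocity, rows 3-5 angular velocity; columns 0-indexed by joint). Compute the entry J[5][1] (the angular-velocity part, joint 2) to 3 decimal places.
axis z_1 = (0.0000,0.0000,1.0000); lever o_n−o_1 = (1.7321,1.0000,5.0000)
cross product → J_v[:, 1] = (-1.0000,1.7321,0.0000)
J_ω[:, 1] = z_1
entry J[5][1] = 1.0000

1.000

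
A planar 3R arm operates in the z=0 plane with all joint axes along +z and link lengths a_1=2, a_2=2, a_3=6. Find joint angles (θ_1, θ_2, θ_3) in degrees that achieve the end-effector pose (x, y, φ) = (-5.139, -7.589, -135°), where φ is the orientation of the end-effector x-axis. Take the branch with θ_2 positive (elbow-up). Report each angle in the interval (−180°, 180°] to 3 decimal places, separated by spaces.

wrist centre = target − a_3·(cos φ, sin φ) = (-0.8964, -3.3464)
cos θ_2 = (12.0016−2²−2²)/(2·2·2) = 0.5002; θ_2 = 59.9869° (elbow-up)
β = atan2(-3.3464,-0.8964) = -104.9953°; ψ = atan2(1.7318,3.0004) = 29.9935°
θ_1 = β − ψ = -134.9888°
θ_3 = φ − θ_1 − θ_2 = -59.9982° (wrapped to (-180°,180°])

-134.989 59.987 -59.998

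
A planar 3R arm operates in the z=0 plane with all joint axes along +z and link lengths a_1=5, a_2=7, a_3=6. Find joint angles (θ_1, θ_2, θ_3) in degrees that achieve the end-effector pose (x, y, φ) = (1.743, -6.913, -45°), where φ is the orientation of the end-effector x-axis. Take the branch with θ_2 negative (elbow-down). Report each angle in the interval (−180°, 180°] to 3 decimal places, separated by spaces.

wrist centre = target − a_3·(cos φ, sin φ) = (-2.4996, -2.6704)
cos θ_2 = (13.3790−5²−7²)/(2·5·7) = -0.8660; θ_2 = -149.9987° (elbow-down)
β = atan2(-2.6704,-2.4996) = -133.1087°; ψ = atan2(-3.5001,-1.0621) = -106.8801°
θ_1 = β − ψ = -26.2286°
θ_3 = φ − θ_1 − θ_2 = 131.2273° (wrapped to (-180°,180°])

-26.229 -149.999 131.227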